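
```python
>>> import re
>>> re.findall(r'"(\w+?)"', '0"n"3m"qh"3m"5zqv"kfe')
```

['n', 'qh', '5zqv']

Because there's exactly one group, `findall` drops the full match and keeps group 1 from each hit.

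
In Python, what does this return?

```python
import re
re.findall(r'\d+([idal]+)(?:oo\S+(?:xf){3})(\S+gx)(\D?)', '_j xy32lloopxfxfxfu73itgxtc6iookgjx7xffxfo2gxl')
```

[('ll', 'u73itgxtc6iookgjx7xffxfo2gx', 'l')]

Pattern: one or more of a digit; then one or more of one of [idal] (captured); then the literal 'oo', then one or more of a non-whitespace character, then the literal 'xf' repeated 3 times (non-capturing group); then one or more of a non-whitespace character, then the literal 'gx' (captured); then optionally a non-digit (captured).
Matches: at [5:46] match '32lloopxfxfxfu73itgxtc6iookgjx7xffxfo2gxl', groups = ('ll', 'u73itgxtc6iookgjx7xffxfo2gx', 'l').
`findall` packs the 3 group values into a tuple for every match.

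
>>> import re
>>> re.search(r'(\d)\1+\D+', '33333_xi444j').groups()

('3',)

The match spans [0:8] → '33333_xi'.
Captured: group 1 = '3'.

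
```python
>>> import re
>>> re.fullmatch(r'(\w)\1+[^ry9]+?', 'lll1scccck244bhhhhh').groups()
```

('l',)

`\1` has to match the exact text group 1 already captured.
For `fullmatch`, every character of the input must be accounted for by the pattern.
The match spans [0:19] → 'lll1scccck244bhhhhh'.
Captured: group 1 = 'l'.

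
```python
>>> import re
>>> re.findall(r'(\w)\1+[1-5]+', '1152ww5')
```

['1', 'w']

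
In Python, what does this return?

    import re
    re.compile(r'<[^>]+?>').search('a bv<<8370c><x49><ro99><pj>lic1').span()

(4, 12)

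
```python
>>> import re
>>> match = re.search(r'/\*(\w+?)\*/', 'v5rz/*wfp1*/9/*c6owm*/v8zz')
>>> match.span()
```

(4, 12)

`search` walks the string left to right and returns the first match it finds.
The match spans [4:12] → '/*wfp1*/'.
Captured: group 1 = 'wfp1'.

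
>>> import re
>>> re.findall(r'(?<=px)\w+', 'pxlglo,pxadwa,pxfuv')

The `(?=…)`/`(?<=…)` assertion just peeks at neighbouring text; it doesn't advance the match position.
Scanning left to right: at [2:6] → 'lglo'; at [9:13] → 'adwa'; at [16:19] → 'fuv'.
No capturing groups, so `findall` returns the 3 full match strings.

['lglo', 'adwa', 'fuv']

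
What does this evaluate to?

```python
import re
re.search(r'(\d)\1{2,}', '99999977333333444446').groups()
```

The backreference `\1` re-matches whatever the first group consumed, character for character.
Unlike `match`, `search` isn't anchored — it looks for the pattern anywhere in the string.
The match spans [0:6] → '999999'.
Captured: group 1 = '9'.

('9',)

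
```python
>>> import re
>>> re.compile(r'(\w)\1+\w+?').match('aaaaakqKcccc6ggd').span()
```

(0, 6)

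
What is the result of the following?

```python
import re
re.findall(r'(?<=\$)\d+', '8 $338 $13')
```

The positive lookaround only admits positions where the adjacent text matches; those characters stay outside the span.
Since nothing is captured, `findall` lists the 2 matched substrings directly.

['338', '13']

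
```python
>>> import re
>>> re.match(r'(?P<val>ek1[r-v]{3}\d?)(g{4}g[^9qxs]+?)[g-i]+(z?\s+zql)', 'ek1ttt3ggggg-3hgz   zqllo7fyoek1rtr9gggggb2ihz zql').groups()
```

('ek1ttt3', 'ggggg-3', 'z   zql')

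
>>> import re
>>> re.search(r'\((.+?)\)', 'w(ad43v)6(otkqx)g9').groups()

('ad43v',)

Because the quantifier is non-greedy, it stops expanding at the earliest point where the rest of the pattern can succeed.
`re.search` scans for the first position where the pattern succeeds.
The match spans [1:8] → '(ad43v)'.
Captured: group 1 = 'ad43v'.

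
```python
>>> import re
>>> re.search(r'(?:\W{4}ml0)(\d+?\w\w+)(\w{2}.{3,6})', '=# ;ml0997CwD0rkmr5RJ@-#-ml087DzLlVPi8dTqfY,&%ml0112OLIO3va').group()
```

This matches exactly 4 of a non-word character, then the literal 'ml0' (non-capturing group); then one or more of a digit (lazy), then a word character, then one or more of a word character (captured); then exactly 2 of a word character, then 3 to 6 of any character (captured).
Unlike `match`, `search` isn't anchored — it looks for the pattern anywhere in the string.
The match spans [0:27] → '=# ;ml0997CwD0rkmr5RJ@-#-ml'.
Captured: group 1 = '997CwD0rkmr5', group 2 = 'RJ@-#-ml'.

'=# ;ml0997CwD0rkmr5RJ@-#-ml'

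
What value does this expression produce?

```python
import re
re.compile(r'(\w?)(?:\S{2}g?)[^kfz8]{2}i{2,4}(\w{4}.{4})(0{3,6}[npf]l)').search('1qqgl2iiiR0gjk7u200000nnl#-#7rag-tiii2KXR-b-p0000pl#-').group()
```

'7rag-tiii2KXR-b-p0000pl'

The pattern matches optionally a word character (captured); then exactly 2 of a non-whitespace character, then optionally a literal 'g' (non-capturing group); then exactly 2 of any character except [kfz8], then 2 to 4 of a literal 'i'; then exactly 4 of a word character, then exactly 4 of any character (captured); then 3 to 6 of the literal '0', then one of [npf], then a literal 'l' (captured).
Unlike `match`, `search` isn't anchored — it looks for the pattern anywhere in the string.
The match spans [28:51] → '7rag-tiii2KXR-b-p0000pl'.
Captured: group 1 = '7', group 2 = '2KXR-b-p', group 3 = '0000pl'.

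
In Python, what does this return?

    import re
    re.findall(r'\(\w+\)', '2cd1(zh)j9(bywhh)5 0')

['(zh)', '(bywhh)']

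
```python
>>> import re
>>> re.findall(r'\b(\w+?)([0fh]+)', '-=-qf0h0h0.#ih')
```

[('q', 'f0h0h0'), ('i', 'h')]

The pattern matches a word boundary (`\b`, zero-width); then one or more of a word character (lazy) (captured); then one or more of one of [0fh] (captured).
The `?` after the quantifier makes it lazy — it takes as little as possible before letting the rest of the pattern try.
Walking the string: at [3:10] match 'qf0h0h0', groups = ('q', 'f0h0h0'); at [12:14] match 'ih', groups = ('i', 'h').
`findall` packs the 2 group values into a tuple for every match.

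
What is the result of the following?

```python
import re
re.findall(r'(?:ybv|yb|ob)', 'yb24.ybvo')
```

['yb', 'ybv']

Alternation isn't longest-match — the leftmost alternative that fits at this position is chosen.
Walking the string: at [0:2] → 'yb'; at [5:8] → 'ybv'.
`findall` yields the raw match text (2 of them) because the pattern has no groups.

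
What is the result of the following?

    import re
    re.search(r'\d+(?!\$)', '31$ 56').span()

Because the assertion is negative and zero-width, positions next to the forbidden text are skipped.
The match spans [0:1] → '3'.

(0, 1)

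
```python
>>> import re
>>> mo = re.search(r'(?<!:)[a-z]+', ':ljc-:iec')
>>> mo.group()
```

'jc'

A negative assertion filters positions out without eating any characters.
Unlike `match`, `search` isn't anchored — it looks for the pattern anywhere in the string.
The match spans [2:4] → 'jc'.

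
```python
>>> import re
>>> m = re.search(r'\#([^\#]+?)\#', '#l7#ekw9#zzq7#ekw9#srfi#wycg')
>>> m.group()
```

`search` walks the string left to right and returns the first match it finds.
The match spans [0:4] → '#l7#'.
Captured: group 1 = 'l7'.

'#l7#'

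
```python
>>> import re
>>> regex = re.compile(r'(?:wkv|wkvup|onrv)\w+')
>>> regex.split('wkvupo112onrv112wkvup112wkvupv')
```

Matches to split on: at [0:30] → 'wkvupo112onrv112wkvup112wkvupv'.
The string is cut at each match, leaving 2 pieces.

['', '']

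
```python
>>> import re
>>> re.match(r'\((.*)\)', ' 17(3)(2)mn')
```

None

With `match`, the pattern is implicitly anchored at the beginning.
Here the pattern fails at index 0, so the call returns None.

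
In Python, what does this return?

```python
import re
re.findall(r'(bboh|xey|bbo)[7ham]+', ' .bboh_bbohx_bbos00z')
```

['bbo', 'bbo']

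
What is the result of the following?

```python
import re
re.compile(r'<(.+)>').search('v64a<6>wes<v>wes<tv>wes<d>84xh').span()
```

(4, 26)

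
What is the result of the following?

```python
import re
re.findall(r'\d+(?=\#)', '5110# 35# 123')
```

['5110', '35']

Because the assertion is zero-width, the text it checks is not consumed and won't appear in the result.
No capturing groups, so `findall` returns the 2 full match strings.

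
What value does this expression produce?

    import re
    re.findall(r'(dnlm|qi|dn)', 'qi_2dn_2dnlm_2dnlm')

['qi', 'dn', 'dnlm', 'dnlm']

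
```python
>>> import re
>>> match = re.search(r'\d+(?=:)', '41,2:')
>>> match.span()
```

Lookahead/lookbehind check context without consuming it, so the matched span excludes the asserted characters.
The match spans [3:4] → '2'.

(3, 4)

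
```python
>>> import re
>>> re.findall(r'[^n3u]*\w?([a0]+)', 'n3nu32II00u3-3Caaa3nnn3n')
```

['0', 'a']

This matches zero or more of any character except [n3u], then optionally a word character; then one or more of one of [a0] (captured).
Scanning left to right: at [5:10] match '2II00', group 1 = '0'; at [14:18] match 'Caaa', group 1 = 'a'.
Because there's exactly one group, `findall` drops the full match and keeps group 1 from each hit.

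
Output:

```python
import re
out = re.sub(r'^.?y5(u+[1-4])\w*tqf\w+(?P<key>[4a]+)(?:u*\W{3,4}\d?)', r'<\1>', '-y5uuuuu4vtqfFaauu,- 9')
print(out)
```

<uuuuu4>

The pattern matches anchored at the start of the string; then optionally any character, then the literal 'y5'; then one or more of the literal 'u', then a character in [1-4] (captured); then zero or more of a word character, then the literal 'tqf', then one or more of a word character; then one or more of one of [4a] (captured as 'key'); then zero or more of the literal 'u', then 3 to 4 of a non-word character, then optionally a digit (non-capturing group).
Each match is replaced using the text its own group 1 captured.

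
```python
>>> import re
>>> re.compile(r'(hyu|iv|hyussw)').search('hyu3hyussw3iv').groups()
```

The match spans [0:3] → 'hyu'.
Captured: group 1 = 'hyu'.

('hyu',)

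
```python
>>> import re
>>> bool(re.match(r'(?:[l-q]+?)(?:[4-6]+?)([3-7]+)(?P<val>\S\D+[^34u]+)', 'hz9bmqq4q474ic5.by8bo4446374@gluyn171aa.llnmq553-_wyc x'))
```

`re.match` only tries the pattern at the start of the string.
Here the pattern fails at index 0, so the call returns None, and `bool(None)` is False.

False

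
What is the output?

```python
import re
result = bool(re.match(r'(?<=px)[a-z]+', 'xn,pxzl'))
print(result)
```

False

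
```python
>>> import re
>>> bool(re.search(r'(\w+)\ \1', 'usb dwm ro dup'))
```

The backreference `\1` re-matches whatever the first group consumed, character for character.
`search` walks the string left to right and returns the first match it finds.
Here the pattern never matches, so the call returns None, and `bool(None)` is False.

False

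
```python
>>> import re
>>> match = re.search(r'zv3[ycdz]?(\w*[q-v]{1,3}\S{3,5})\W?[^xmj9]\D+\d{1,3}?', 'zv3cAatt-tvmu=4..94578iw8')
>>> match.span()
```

(0, 18)

The pattern matches the literal 'zv3', then optionally one of [ycdz]; then zero or more of a word character, then 1 to 3 of a character in [q-v], then 3 to 5 of a non-whitespace character (captured); then optionally a non-word character; then any character except [xmj9], then one or more of a non-digit, then 1 to 3 of a digit (lazy).
Unlike `match`, `search` isn't anchored — it looks for the pattern anywhere in the string.
The match spans [0:18] → 'zv3cAatt-tvmu=4..9'.
Captured: group 1 = 'Aatt-tvmu'.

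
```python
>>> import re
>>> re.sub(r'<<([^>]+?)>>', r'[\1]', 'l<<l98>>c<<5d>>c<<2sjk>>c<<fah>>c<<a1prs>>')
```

`\1` in the replacement pulls in group 1's text for each match.

'l[l98]c[5d]c[2sjk]c[fah]c[a1prs]'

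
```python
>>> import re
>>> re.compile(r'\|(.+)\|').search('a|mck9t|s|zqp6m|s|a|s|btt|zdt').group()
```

'|mck9t|s|zqp6m|s|a|s|btt|'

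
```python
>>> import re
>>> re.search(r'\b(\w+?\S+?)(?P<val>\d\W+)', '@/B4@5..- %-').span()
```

The pattern matches a word boundary (`\b`, zero-width); then one or more of a word character (lazy), then one or more of a non-whitespace character (lazy) (captured); then a digit, then one or more of a non-word character (captured as 'val').
`re.search` tries every starting position until one works.
The match spans [2:12] → 'B4@5..- %-'.
Captured: group 1 = 'B4@', group 2 = '5..- %-'.

(2, 12)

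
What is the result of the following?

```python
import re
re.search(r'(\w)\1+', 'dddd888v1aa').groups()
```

('d',)

After group 1 captures some text, `\1` only succeeds where that same text appears again.
Unlike `match`, `search` isn't anchored — it looks for the pattern anywhere in the string.
The match spans [0:4] → 'dddd'.
Captured: group 1 = 'd'.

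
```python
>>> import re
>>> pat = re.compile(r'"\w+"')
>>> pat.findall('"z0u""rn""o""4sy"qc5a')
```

Walking the string: at [0:5] → '"z0u"'; at [5:9] → '"rn"'; at [9:12] → '"o"'; at [12:17] → '"4sy"'.
No capturing groups, so `findall` returns the 4 full match strings.

['"z0u"', '"rn"', '"o"', '"4sy"']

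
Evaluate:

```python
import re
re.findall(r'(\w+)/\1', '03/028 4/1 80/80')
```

After group 1 captures some text, `\1` only succeeds where that same text appears again.
Because there's exactly one group, `findall` drops the full match and keeps group 1 from the one hit.

['80']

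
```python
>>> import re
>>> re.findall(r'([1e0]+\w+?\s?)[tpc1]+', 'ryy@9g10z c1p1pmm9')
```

['10z ']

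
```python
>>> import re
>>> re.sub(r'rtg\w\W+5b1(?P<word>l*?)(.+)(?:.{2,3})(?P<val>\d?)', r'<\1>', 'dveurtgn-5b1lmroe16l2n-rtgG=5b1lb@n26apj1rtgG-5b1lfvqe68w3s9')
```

Pattern: the literal 'rtg', then a word character; then one or more of a non-word character, then the literal '5b1'; then zero or more of a literal 'l' (lazy) (captured as 'word'); then one or more of any character (captured); then 2 to 3 of any character (non-capturing group); then optionally a digit (captured as 'val').
Matches: at [4:60] → 'rtgn-5b1lmroe16l2n-rtgG=5b1lb@n26apj1rtgG-5b1lfvqe68w3s9'.
`\1` in the replacement pulls in group 1's text for each match.

'dveu<>'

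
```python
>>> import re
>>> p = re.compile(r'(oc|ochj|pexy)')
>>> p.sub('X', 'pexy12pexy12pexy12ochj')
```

'X12X12X12Xhj'

`|` is ordered: at each position the engine commits to the first alternative that works.
Matches: at [0:4] → 'pexy'; at [6:10] → 'pexy'; at [12:16] → 'pexy'; at [18:20] → 'oc'.
Every occurrence is swapped for 'X'.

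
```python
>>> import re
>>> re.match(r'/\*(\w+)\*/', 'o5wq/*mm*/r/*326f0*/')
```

None

With `match`, the pattern is implicitly anchored at the beginning.
Here the pattern fails at index 0, so the call returns None.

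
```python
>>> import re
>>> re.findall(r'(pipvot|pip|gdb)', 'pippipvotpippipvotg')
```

['pip', 'pipvot', 'pip', 'pipvot']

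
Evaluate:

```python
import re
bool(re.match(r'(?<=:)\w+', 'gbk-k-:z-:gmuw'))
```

False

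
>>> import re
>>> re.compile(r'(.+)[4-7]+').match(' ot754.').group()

The pattern matches one or more of any character (captured); then one or more of a character in [4-7].
`re.match` won't scan ahead — the pattern has to work from the very first character.
The match spans [0:6] → ' ot754'.
Captured: group 1 = ' ot75'.

' ot754'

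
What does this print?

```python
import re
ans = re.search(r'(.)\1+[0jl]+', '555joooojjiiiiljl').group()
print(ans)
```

555j

`\1` is not a pattern — it's the concrete string captured by group 1, re-applied verbatim.
`search` walks the string left to right and returns the first match it finds.
The match spans [0:4] → '555j'.
Captured: group 1 = '5'.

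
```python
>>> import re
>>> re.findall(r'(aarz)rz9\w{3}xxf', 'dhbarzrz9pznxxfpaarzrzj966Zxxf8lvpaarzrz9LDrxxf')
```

['aarz']

This matches the literal 'aa', then the literal 'rz' (captured); then the literal 'rz9', then exactly 3 of a word character, then the literal 'xxf'.
Walking the string: at [34:47] match 'aarzrz9LDrxxf', group 1 = 'aarz'.
`findall` collects group 1 from the one match (1 total).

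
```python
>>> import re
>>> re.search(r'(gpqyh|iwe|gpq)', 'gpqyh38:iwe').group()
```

'gpqyh'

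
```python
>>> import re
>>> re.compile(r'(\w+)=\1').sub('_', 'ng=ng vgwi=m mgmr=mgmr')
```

'_ vgwi=m _'

`\1` is not a pattern — it's the concrete string captured by group 1, re-applied verbatim.
Each match is replaced by '_'.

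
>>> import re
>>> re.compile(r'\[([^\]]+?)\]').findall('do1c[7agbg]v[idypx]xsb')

['7agbg', 'idypx']

With a single group, `findall` returns only what that group captured — 2 items.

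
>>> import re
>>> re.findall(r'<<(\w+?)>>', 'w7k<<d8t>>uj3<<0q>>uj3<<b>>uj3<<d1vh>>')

Because there's exactly one group, `findall` drops the full match and keeps group 1 from each hit.

['d8t', '0q', 'b', 'd1vh']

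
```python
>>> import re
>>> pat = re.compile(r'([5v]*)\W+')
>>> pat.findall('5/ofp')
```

Pattern: zero or more of one of [5v] (captured); then one or more of a non-word character.
`findall` collects group 1 from the one match (1 total).

['5']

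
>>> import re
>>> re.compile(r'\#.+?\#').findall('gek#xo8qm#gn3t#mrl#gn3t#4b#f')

['#xo8qm#', '#mrl#', '#4b#']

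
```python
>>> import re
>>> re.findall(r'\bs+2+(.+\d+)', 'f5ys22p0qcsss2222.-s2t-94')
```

['t-94']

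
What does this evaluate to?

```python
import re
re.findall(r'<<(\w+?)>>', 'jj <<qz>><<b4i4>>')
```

One capturing group, so `findall` returns just the captured substring from each match — 2 in all.

['qz', 'b4i4']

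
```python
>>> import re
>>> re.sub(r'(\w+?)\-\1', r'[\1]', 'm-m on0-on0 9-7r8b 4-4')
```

'[m] [on0] 9-7r8b [4]'

A backreference is literal: `\1` must see the identical characters the first group matched.
Matches: at [0:3] → 'm-m'; at [4:11] → 'on0-on0'; at [19:22] → '4-4'.
Each match is replaced using the text its own group 1 captured.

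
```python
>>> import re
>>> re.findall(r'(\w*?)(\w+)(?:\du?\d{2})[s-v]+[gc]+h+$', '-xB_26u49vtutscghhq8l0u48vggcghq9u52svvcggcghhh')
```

This matches zero or more of a word character (lazy) (captured); then one or more of a word character (captured); then a digit, then optionally a literal 'u', then exactly 2 of a digit (non-capturing group); then one or more of a character in [s-v], then one or more of one of [gc], then one or more of the literal 'h'; then anchored at the end.
A non-greedy quantifier consumes as few characters as it can — just enough that the remainder of the pattern still matches from where it stops; whatever follows it matches normally.
Matches: at [1:47] match 'xB_26u49vtutscghhq8l0u48vggcghq9u52svvcggcghhh', groups = ('', 'xB_26u49vtutscghhq8l0u48vggcghq').
With 2 capturing groups, `findall` returns a 2-tuple per match.

[('', 'xB_26u49vtutscghhq8l0u48vggcghq')]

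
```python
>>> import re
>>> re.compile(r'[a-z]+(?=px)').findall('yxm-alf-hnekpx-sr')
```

Lookahead/lookbehind check context without consuming it, so the matched span excludes the asserted characters.
Matches: at [8:12] → 'hnek'.
No capturing groups, so `findall` returns the 1 full match string.

['hnek']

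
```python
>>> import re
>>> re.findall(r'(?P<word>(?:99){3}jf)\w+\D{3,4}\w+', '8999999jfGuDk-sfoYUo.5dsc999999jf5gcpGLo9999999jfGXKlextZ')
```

['999999jf', '999999jf']

This matches the literal '99' repeated 3 times, then the literal 'jf' (captured as 'word'); then one or more of a word character; then 3 to 4 of a non-digit; then one or more of a word character.
Scanning left to right: at [1:20] match '999999jfGuDk-sfoYUo', group 1 = '999999jf'; at [25:57] match '999999jf5gcpGLo9999999jfGXKlextZ', group 1 = '999999jf'.
One capturing group, so `findall` returns just the captured substring from each match — 2 in all.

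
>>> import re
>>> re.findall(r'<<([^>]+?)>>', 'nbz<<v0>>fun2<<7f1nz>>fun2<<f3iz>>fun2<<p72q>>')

Matches: at [3:9] match '<<v0>>', group 1 = 'v0'; at [13:22] match '<<7f1nz>>', group 1 = '7f1nz'; at [26:34] match '<<f3iz>>', group 1 = 'f3iz'; at [38:46] match '<<p72q>>', group 1 = 'p72q'.
`findall` collects group 1 from each match (4 total).

['v0', '7f1nz', 'f3iz', 'p72q']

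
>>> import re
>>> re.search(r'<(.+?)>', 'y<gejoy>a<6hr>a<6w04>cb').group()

'<gejoy>'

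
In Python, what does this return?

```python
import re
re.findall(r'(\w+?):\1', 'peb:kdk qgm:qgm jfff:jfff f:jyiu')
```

['qgm', 'jfff']

`\1` has to match the exact text group 1 already captured.
Because there's exactly one group, `findall` drops the full match and keeps group 1 from each hit.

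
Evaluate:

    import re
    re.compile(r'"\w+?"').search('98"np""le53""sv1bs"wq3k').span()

`re.search` scans for the first position where the pattern succeeds.
The match spans [2:6] → '"np"'.

(2, 6)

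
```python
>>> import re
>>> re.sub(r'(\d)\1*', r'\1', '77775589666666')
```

The backreference `\1` re-matches whatever the first group consumed, character for character.
Matches: at [0:4] → '7777'; at [4:6] → '55'; at [6:7] → '8'; at [7:8] → '9'; at [8:14] → '666666'.
The replacement refers to a captured group, so each match is rewritten using its own captured text.

'75896'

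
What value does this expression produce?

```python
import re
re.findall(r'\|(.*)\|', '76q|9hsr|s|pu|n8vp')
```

Matches: at [3:14] match '|9hsr|s|pu|', group 1 = '9hsr|s|pu'.
`findall` collects group 1 from the one match (1 total).

['9hsr|s|pu']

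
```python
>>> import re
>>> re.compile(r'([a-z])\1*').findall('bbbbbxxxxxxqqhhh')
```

`\1` has to match the exact text group 1 already captured.
Walking the string: at [0:5] match 'bbbbb', group 1 = 'b'; at [5:11] match 'xxxxxx', group 1 = 'x'; at [11:13] match 'qq', group 1 = 'q'; at [13:16] match 'hhh', group 1 = 'h'.
Because there's exactly one group, `findall` drops the full match and keeps group 1 from each hit.

['b', 'x', 'q', 'h']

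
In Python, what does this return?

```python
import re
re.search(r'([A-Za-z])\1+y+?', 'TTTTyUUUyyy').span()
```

The backreference `\1` re-matches whatever the first group consumed, character for character.
`re.search` scans for the first position where the pattern succeeds.
The match spans [0:5] → 'TTTTy'.
Captured: group 1 = 'T'.

(0, 5)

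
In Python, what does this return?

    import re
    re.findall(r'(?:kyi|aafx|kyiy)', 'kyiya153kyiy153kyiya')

Branches in `(...|...)` are attempted left-to-right; the first branch that allows the whole pattern to succeed is taken.
Walking the string: at [0:3] → 'kyi'; at [8:11] → 'kyi'; at [15:18] → 'kyi'.
No capturing groups, so `findall` returns the 3 full match strings.

['kyi', 'kyi', 'kyi']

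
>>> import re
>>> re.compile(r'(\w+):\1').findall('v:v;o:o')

['v', 'o']

A backreference is literal: `\1` must see the identical characters the first group matched.
Because there's exactly one group, `findall` drops the full match and keeps group 1 from each hit.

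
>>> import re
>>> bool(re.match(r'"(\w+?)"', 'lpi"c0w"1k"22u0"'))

With `match`, the pattern is implicitly anchored at the beginning.
Here position 0 doesn't satisfy it, so the call returns None, and `bool(None)` is False.

False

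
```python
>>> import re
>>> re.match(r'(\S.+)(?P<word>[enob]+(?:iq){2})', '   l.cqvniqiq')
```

Pattern: a non-whitespace character, then one or more of any character (captured); then one or more of one of [enob], then the literal 'iq' repeated 2 times (captured as 'word').
With `match`, the pattern is implicitly anchored at the beginning.
Here the string doesn't start with a match, so the call returns None.

None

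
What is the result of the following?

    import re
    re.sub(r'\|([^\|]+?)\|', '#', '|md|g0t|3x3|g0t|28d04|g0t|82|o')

'#g0t#g0t#g0t#o'

Each match is replaced by '#'.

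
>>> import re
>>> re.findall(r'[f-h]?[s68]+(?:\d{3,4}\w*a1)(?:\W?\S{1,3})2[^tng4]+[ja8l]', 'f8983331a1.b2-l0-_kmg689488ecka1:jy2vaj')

['f8983331a1.b2-l', 'g689488ecka1:jy2vaj']

With no groups in the pattern, `findall` gives back each whole match — 2 here.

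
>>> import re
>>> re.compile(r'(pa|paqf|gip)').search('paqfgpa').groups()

('pa',)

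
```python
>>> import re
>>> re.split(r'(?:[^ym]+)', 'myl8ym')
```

['my', 'ym']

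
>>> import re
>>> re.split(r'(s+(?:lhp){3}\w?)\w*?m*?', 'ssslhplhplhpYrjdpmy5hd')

The pattern matches one or more of a literal 's', then the literal 'lhp' repeated 3 times, then optionally a word character (captured); then zero or more of a word character (lazy), then zero or more of the literal 'm' (lazy).
Matches to split on: at [0:13] → 'ssslhplhplhpY'.
`re.split` interleaves the captured-group text with the surrounding fragments.

['', 'ssslhplhplhpY', 'rjdpmy5hd']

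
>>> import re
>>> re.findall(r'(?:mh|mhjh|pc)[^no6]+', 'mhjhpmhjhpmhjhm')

No capturing groups, so `findall` returns the 1 full match string.

['mhjhpmhjhpmhjhm']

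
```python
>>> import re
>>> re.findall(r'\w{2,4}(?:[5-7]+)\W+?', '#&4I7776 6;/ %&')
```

Pattern: 2 to 4 of a word character; then one or more of a character in [5-7] (non-capturing group); then one or more of a non-word character (lazy).
Matches: at [2:9] → '4I7776 '.
`findall` yields the raw match text (1 of them) because the pattern has no groups.

['4I7776 ']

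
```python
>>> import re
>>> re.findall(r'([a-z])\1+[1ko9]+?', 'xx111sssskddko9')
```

`\1` is not a pattern — it's the concrete string captured by group 1, re-applied verbatim.
Matches: at [0:3] match 'xx1', group 1 = 'x'; at [5:10] match 'ssssk', group 1 = 's'; at [10:13] match 'ddk', group 1 = 'd'.
`findall` collects group 1 from each match (3 total).

['x', 's', 'd']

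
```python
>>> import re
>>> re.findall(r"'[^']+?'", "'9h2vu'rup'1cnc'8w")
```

["'9h2vu'", "'1cnc'"]

Walking the string: at [0:7] → "'9h2vu'"; at [10:16] → "'1cnc'".
With no groups in the pattern, `findall` gives back each whole match — 2 here.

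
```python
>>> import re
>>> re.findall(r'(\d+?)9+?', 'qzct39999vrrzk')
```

['3', '9']

Lazy quantifiers expand one character at a time until the remainder of the pattern can match.
Because there's exactly one group, `findall` drops the full match and keeps group 1 from each hit.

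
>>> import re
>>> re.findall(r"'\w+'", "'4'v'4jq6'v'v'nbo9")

Matches: at [0:3] → "'4'"; at [4:10] → "'4jq6'"; at [11:14] → "'v'".
Since nothing is captured, `findall` lists the 3 matched substrings directly.

["'4'", "'4jq6'", "'v'"]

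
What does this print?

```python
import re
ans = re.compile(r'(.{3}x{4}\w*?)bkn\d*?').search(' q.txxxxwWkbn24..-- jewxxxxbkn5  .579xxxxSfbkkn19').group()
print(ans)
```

jewxxxxbkn

This matches exactly 3 of any character, then exactly 4 of a literal 'x', then zero or more of a word character (lazy) (captured); then the literal 'bkn', then zero or more of a digit (lazy).
A non-greedy quantifier consumes as few characters as it can — just enough that the remainder of the pattern still matches from where it stops; whatever follows it matches normally.
`search` walks the string left to right and returns the first match it finds.
The match spans [20:30] → 'jewxxxxbkn'.
Captured: group 1 = 'jewxxxx'.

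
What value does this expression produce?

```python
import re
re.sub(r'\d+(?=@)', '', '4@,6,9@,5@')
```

'@,6,@,@'

The positive lookaround only admits positions where the adjacent text matches; those characters stay outside the span.
Matches: at [0:1] → '4'; at [5:6] → '9'; at [8:9] → '5'.
Every occurrence is swapped for ''.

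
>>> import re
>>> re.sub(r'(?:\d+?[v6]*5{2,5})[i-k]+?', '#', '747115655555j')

'#'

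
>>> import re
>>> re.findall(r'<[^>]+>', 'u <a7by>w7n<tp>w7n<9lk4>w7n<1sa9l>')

['<a7by>', '<tp>', '<9lk4>', '<1sa9l>']

No capturing groups, so `findall` returns the 4 full match strings.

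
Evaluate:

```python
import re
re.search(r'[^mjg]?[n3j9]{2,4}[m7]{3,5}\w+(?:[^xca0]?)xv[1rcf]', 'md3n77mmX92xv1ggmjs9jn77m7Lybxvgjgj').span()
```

(1, 14)

This matches optionally any character except [mjg]; then 2 to 4 of one of [n3j9], then 3 to 5 of one of [m7]; then one or more of a word character; then optionally any character except [xca0] (non-capturing group); then the literal 'xv', then one of [1rcf].
`search` walks the string left to right and returns the first match it finds.
The match spans [1:14] → 'd3n77mmX92xv1'.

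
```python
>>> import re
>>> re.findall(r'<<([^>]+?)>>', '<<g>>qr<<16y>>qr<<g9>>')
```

One capturing group, so `findall` returns just the captured substring from each match — 3 in all.

['g', '16y', 'g9']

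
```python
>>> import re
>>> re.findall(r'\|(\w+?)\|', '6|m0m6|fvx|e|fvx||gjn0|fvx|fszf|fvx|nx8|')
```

['m0m6', 'e', 'gjn0', 'fszf', 'nx8']

Matches: at [1:7] match '|m0m6|', group 1 = 'm0m6'; at [10:13] match '|e|', group 1 = 'e'; at [17:23] match '|gjn0|', group 1 = 'gjn0'; at [26:32] match '|fszf|', group 1 = 'fszf'; at [35:40] match '|nx8|', group 1 = 'nx8'.
`findall` collects group 1 from each match (5 total).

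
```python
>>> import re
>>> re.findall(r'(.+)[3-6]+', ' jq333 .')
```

[' jq33']

This matches one or more of any character (captured); then one or more of a character in [3-6].
Walking the string: at [0:6] match ' jq333', group 1 = ' jq33'.
`findall` collects group 1 from the one match (1 total).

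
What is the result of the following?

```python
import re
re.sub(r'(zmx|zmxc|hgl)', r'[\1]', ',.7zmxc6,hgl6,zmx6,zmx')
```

',.7[zmx]c6,[hgl]6,[zmx]6,[zmx]'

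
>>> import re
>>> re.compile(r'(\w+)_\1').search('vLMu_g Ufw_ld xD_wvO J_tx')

A backreference is literal: `\1` must see the identical characters the first group matched.
Unlike `match`, `search` isn't anchored — it looks for the pattern anywhere in the string.
Here no position works, so the call returns None.

None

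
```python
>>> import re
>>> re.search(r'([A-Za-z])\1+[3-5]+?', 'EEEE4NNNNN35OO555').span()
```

The backreference `\1` re-matches whatever the first group consumed, character for character.
The match spans [0:5] → 'EEEE4'.

(0, 5)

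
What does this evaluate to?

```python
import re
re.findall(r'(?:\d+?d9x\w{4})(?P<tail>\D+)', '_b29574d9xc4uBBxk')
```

['Bxk']

The pattern matches one or more of a digit (lazy), then the literal 'd9x', then exactly 4 of a word character (non-capturing group); then one or more of a non-digit (captured as 'tail').
`findall` collects group 1 from the one match (1 total).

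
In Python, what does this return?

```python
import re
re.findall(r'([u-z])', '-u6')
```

The pattern matches a character in [u-z] (captured).
Scanning left to right: at [1:2] match 'u', group 1 = 'u'.
One capturing group, so `findall` returns just the captured substring from the one match — 1 in all.

['u']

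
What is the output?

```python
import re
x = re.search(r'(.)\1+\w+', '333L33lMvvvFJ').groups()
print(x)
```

('3',)

After group 1 captures some text, `\1` only succeeds where that same text appears again.
`search` walks the string left to right and returns the first match it finds.
The match spans [0:13] → '333L33lMvvvFJ'.
Captured: group 1 = '3'.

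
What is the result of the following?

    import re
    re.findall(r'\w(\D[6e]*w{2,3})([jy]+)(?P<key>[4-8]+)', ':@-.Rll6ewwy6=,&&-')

Pattern: a word character; then a non-digit, then zero or more of one of [6e], then 2 to 3 of a literal 'w' (captured); then one or more of one of [jy] (captured); then one or more of a character in [4-8] (captured as 'key').
Scanning left to right: at [5:13] match 'll6ewwy6', groups = ('l6eww', 'y', '6').
With 3 capturing groups, `findall` returns a 3-tuple per match.

[('l6eww', 'y', '6')]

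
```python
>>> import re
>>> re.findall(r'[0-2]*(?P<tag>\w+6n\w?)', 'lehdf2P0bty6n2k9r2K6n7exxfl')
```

['lehdf2P0bty6n2k9r2K6n7']

The pattern matches zero or more of a character in [0-2]; then one or more of a word character, then the literal '6n', then optionally a word character (captured as 'tag').
Walking the string: at [0:22] match 'lehdf2P0bty6n2k9r2K6n7', group 1 = 'lehdf2P0bty6n2k9r2K6n7'.
`findall` collects group 1 from the one match (1 total).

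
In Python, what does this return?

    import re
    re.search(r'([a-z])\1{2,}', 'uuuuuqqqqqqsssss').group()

'uuuuu'

`\1` is not a pattern — it's the concrete string captured by group 1, re-applied verbatim.
The match spans [0:5] → 'uuuuu'.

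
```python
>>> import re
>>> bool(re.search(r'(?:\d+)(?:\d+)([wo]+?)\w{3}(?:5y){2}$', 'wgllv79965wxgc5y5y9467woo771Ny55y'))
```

False

The pattern matches one or more of a digit (non-capturing group); then one or more of a digit (non-capturing group); then one or more of one of [wo] (lazy) (captured); then exactly 3 of a word character, then the literal '5y' repeated 2 times; then anchored at the end.
Here the pattern never matches, so the call returns None, and `bool(None)` is False.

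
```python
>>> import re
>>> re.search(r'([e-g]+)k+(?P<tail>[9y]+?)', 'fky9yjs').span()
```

(0, 3)

A non-greedy quantifier consumes as few characters as it can — just enough that the remainder of the pattern still matches from where it stops; whatever follows it matches normally.
The match spans [0:3] → 'fky'.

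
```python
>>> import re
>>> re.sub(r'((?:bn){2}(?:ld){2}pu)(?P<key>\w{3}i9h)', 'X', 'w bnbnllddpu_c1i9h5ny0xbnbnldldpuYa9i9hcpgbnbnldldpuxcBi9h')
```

The pattern matches the literal 'bn' repeated 2 times, then the literal 'ld' repeated 2 times, then the literal 'pu' (captured); then exactly 3 of a word character, then the literal 'i9h' (captured as 'key').
Each match is replaced by 'X'.

'w bnbnllddpu_c1i9h5ny0xXcpgX'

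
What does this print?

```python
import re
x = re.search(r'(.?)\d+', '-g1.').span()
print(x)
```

(1, 3)

The match spans [1:3] → 'g1'.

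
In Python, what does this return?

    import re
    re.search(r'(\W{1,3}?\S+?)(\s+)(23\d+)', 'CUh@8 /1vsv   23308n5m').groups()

Pattern: 1 to 3 of a non-word character (lazy), then one or more of a non-whitespace character (lazy) (captured); then one or more of whitespace (captured); then the literal '23', then one or more of a digit (captured).
Unlike `match`, `search` isn't anchored — it looks for the pattern anywhere in the string.
The match spans [5:19] → ' /1vsv   23308'.
Captured: group 1 = ' /1vsv', group 2 = '   ', group 3 = '23308'.

(' /1vsv', '   ', '23308')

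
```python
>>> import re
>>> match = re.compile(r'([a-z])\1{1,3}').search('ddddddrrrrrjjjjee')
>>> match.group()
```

'dddd'

After group 1 captures some text, `\1` only succeeds where that same text appears again.
The match spans [0:4] → 'dddd'.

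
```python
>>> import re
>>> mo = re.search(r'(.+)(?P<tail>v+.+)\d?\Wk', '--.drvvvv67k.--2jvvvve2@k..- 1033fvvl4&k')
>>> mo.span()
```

(0, 40)

The pattern matches one or more of any character (captured); then one or more of the literal 'v', then one or more of any character (captured as 'tail'); then optionally a digit, then a non-word character, then a literal 'k'.
`search` walks the string left to right and returns the first match it finds.
The match spans [0:40] → '--.drvvvv67k.--2jvvvve2@k..- 1033fvvl4&k'.
Captured: group 1 = '--.drvvvv67k.--2jvvvve2@k..- 1033fv', group 2 = 'vl4'.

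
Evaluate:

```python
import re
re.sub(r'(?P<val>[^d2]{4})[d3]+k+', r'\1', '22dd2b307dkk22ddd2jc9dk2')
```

'22dd2b30722ddd2jc9dk2'

This matches exactly 4 of any character except [d2] (captured as 'val'); then one or more of one of [d3], then one or more of a literal 'k'.
Matches: at [5:12] → 'b307dkk'.
Each match is replaced using the text its own group 1 captured.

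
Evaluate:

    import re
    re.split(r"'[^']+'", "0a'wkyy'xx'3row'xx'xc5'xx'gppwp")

['0a', 'xx', 'xx', "xx'gppwp"]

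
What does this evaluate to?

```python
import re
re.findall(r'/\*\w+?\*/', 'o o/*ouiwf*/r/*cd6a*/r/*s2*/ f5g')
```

`findall` yields the raw match text (3 of them) because the pattern has no groups.

['/*ouiwf*/', '/*cd6a*/', '/*s2*/']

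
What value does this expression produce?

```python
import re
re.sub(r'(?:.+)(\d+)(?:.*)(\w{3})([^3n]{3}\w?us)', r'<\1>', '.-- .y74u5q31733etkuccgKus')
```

'<3>'

This matches one or more of any character (non-capturing group); then one or more of a digit (captured); then zero or more of any character (non-capturing group); then exactly 3 of a word character (captured); then exactly 3 of any character except [3n], then optionally a word character, then the literal 'us' (captured).
`\1` in the replacement pulls in group 1's text for each match.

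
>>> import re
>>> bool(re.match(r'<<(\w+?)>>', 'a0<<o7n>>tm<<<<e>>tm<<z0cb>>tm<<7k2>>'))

False

With `match`, the pattern is implicitly anchored at the beginning.
Here position 0 doesn't satisfy it, so the call returns None, and `bool(None)` is False.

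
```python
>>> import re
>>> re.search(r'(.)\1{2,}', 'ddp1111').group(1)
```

'1'

`\1` has to match the exact text group 1 already captured.
`re.search` tries every starting position until one works.
The match spans [3:7] → '1111'.
Captured: group 1 = '1'.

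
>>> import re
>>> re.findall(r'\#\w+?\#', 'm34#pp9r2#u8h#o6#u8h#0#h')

['#pp9r2#', '#o6#', '#0#']

Walking the string: at [3:10] → '#pp9r2#'; at [13:17] → '#o6#'; at [20:23] → '#0#'.
Since nothing is captured, `findall` lists the 3 matched substrings directly.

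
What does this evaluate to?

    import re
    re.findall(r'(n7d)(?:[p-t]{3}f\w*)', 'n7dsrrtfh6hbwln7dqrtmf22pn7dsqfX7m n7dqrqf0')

One capturing group, so `findall` returns just the captured substring from the one match — 1 in all.

['n7d']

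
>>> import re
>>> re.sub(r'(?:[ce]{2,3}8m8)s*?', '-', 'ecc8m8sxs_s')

The pattern matches 2 to 3 of one of [ce], then the literal '8m8' (non-capturing group); then zero or more of a literal 's' (lazy).
The `?` after the quantifier makes it lazy — it takes as little as possible before letting the rest of the pattern try.
Matches: at [0:6] → 'ecc8m8'.
`sub` substitutes '-' at each match site.

'-sxs_s'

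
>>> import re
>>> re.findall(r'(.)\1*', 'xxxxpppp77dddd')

`\1` has to match the exact text group 1 already captured.
Matches: at [0:4] match 'xxxx', group 1 = 'x'; at [4:8] match 'pppp', group 1 = 'p'; at [8:10] match '77', group 1 = '7'; at [10:14] match 'dddd', group 1 = 'd'.
With a single group, `findall` returns only what that group captured — 4 items.

['x', 'p', '7', 'd']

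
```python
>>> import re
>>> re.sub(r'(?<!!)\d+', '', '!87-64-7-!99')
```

'!8---!9'

A negative assertion filters positions out without eating any characters.
Each match is replaced by ''.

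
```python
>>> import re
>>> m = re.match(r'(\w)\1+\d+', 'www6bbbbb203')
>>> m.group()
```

'www6'

The backreference `\1` re-matches whatever the first group consumed, character for character.
`re.match` only tries the pattern at the start of the string.
The match spans [0:4] → 'www6'.
Captured: group 1 = 'w'.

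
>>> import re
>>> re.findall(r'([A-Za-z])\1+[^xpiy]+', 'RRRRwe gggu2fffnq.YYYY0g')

['R']

`\1` has to match the exact text group 1 already captured.
Because there's exactly one group, `findall` drops the full match and keeps group 1 from the one hit.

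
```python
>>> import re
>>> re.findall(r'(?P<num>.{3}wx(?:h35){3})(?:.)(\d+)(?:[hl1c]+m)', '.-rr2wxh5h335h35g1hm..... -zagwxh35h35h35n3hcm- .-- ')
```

[('zagwxh35h35h35', '3')]

Pattern: exactly 3 of any character, then the literal 'wx', then the literal 'h35' repeated 3 times (captured as 'num'); then any character (non-capturing group); then one or more of a digit (captured); then one or more of one of [hl1c], then a literal 'm' (non-capturing group).
Matches: at [27:46] match 'zagwxh35h35h35n3hcm', groups = ('zagwxh35h35h35', '3').
`findall` packs the 2 group values into a tuple for every match.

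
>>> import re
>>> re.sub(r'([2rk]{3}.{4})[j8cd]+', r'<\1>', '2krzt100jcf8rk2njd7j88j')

Pattern: exactly 3 of one of [2rk], then exactly 4 of any character (captured); then one or more of one of [j8cd].
Matches: at [12:23] → 'rk2njd7j88j'.
`\1` in the replacement pulls in group 1's text for each match.

'2krzt100jcf8<rk2njd7>'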